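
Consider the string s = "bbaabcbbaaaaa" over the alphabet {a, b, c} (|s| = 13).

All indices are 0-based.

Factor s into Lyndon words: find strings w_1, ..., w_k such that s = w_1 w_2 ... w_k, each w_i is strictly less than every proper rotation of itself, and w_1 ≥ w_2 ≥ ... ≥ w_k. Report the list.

["b", "b", "aabcbb", "a", "a", "a", "a", "a"]

emit factor 1: 'b' (i=0, period=1)
emit factor 2: 'b' (i=1, period=1)
emit factor 3: 'aabcbb' (i=2, period=6)
emit factor 4: 'a' (i=8, period=1)
emit factor 5: 'a' (i=9, period=1)
emit factor 6: 'a' (i=10, period=1)
emit factor 7: 'a' (i=11, period=1)
emit factor 8: 'a' (i=12, period=1)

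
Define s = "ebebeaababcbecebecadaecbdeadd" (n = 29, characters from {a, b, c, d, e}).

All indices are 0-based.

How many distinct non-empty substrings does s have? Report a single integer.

397

rank→(start, suffix):
  0 → (5, 'aababcbecebecadaecbdeadd')
  1 → (6, 'ababcbecebecadaecbdeadd')
  2 → (8, 'abcbecebecadaecbdeadd')
  3 → (18, 'adaecbdeadd')
  4 → (26, 'add')
  5 → (20, 'aecbdeadd')
  6 → (7, 'babcbecebecadaecbdeadd')
  7 → (9, 'bcbecebecadaecbdeadd')
  8 → (23, 'bdeadd')
  9 → (3, 'beaababcbecebecadaecbdeadd')
  10 → (1, 'bebeaababcbecebecadaecbdeadd')
  11 → (15, 'becadaecbdeadd')
  12 → (11, 'becebecadaecbdeadd')
  13 → (17, 'cadaecbdeadd')
  14 → (22, 'cbdeadd')
  15 → (10, 'cbecebecadaecbdeadd')
  16 → (13, 'cebecadaecbdeadd')
  17 → (28, 'd')
  18 → (19, 'daecbdeadd')
  19 → (27, 'dd')
  20 → (24, 'deadd')
  21 → (4, 'eaababcbecebecadaecbdeadd')
  22 → (25, 'eadd')
  23 → (2, 'ebeaababcbecebecadaecbdeadd')
  24 → (0, 'ebebeaababcbecebecadaecbdeadd')
  25 → (14, 'ebecadaecbdeadd')
  26 → (16, 'ecadaecbdeadd')
  27 → (21, 'ecbdeadd')
  28 → (12, 'ecebecadaecbdeadd')

SA = [5, 6, 8, 18, 26, 20, 7, 9, 23, 3, 1, 15, 11, 17, 22, 10, 13, 28, 19, 27, 24, 4, 25, 2, 0, 14, 16, 21, 12]
i: (SA[i-1],SA[i]) lcp shared
  1: (5,6) 1 'a'
  2: (6,8) 2 'ab'
  3: (8,18) 1 'a'
  4: (18,26) 2 'ad'
  5: (26,20) 1 'a'
  6: (20,7) 0 ''
  7: (7,9) 1 'b'
  8: (9,23) 1 'b'
  9: (23,3) 1 'b'
  10: (3,1) 2 'be'
  11: (1,15) 2 'be'
  12: (15,11) 3 'bec'
  13: (11,17) 0 ''
  14: (17,22) 1 'c'
  15: (22,10) 2 'cb'
  16: (10,13) 1 'c'
  17: (13,28) 0 ''
  18: (28,19) 1 'd'
  19: (19,27) 1 'd'
  20: (27,24) 1 'd'
  21: (24,4) 0 ''
  22: (4,25) 2 'ea'
  23: (25,2) 1 'e'
  24: (2,0) 3 'ebe'
  25: (0,14) 3 'ebe'
  26: (14,16) 1 'e'
  27: (16,21) 2 'ec'
  28: (21,12) 2 'ec'

n(n+1)/2 = 29·30/2 = 435
Σ LCP = 0 + 1 + 2 + 1 + 2 + 1 + 0 + 1 + 1 + 1 + 2 + 2 + 3 + 0 + 1 + 2 + 1 + 0 + 1 + 1 + 1 + 0 + 2 + 1 + 3 + 3 + 1 + 2 + 2 = 38
distinct = 435 − 38 = 397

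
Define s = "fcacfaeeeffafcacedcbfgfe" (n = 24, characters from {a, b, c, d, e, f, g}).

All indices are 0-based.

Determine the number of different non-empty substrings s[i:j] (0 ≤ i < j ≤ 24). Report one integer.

275

sorted suffixes:
  #0 SA[0]=14  'acedcbfgfe'
  #1 SA[1]=2  'acfaeeeffafcacedcbfgfe'
  #2 SA[2]=5  'aeeeffafcacedcbfgfe'
  #3 SA[3]=11  'afcacedcbfgfe'
  #4 SA[4]=19  'bfgfe'
  #5 SA[5]=13  'cacedcbfgfe'
  #6 SA[6]=1  'cacfaeeeffafcacedcbfgfe'
  #7 SA[7]=18  'cbfgfe'
  #8 SA[8]=15  'cedcbfgfe'
  #9 SA[9]=3  'cfaeeeffafcacedcbfgfe'
  #10 SA[10]=17  'dcbfgfe'
  #11 SA[11]=23  'e'
  #12 SA[12]=16  'edcbfgfe'
  #13 SA[13]=6  'eeeffafcacedcbfgfe'
  #14 SA[14]=7  'eeffafcacedcbfgfe'
  #15 SA[15]=8  'effafcacedcbfgfe'
  #16 SA[16]=4  'faeeeffafcacedcbfgfe'
  #17 SA[17]=10  'fafcacedcbfgfe'
  #18 SA[18]=12  'fcacedcbfgfe'
  #19 SA[19]=0  'fcacfaeeeffafcacedcbfgfe'
  #20 SA[20]=22  'fe'
  #21 SA[21]=9  'ffafcacedcbfgfe'
  #22 SA[22]=20  'fgfe'
  #23 SA[23]=21  'gfe'

SA = [14, 2, 5, 11, 19, 13, 1, 18, 15, 3, 17, 23, 16, 6, 7, 8, 4, 10, 12, 0, 22, 9, 20, 21]
i: (SA[i-1],SA[i]) lcp shared
  1: (14,2) 2 'ac'
  2: (2,5) 1 'a'
  3: (5,11) 1 'a'
  4: (11,19) 0 ''
  5: (19,13) 0 ''
  6: (13,1) 3 'cac'
  7: (1,18) 1 'c'
  8: (18,15) 1 'c'
  9: (15,3) 1 'c'
  10: (3,17) 0 ''
  11: (17,23) 0 ''
  12: (23,16) 1 'e'
  13: (16,6) 1 'e'
  14: (6,7) 2 'ee'
  15: (7,8) 1 'e'
  16: (8,4) 0 ''
  17: (4,10) 2 'fa'
  18: (10,12) 1 'f'
  19: (12,0) 4 'fcac'
  20: (0,22) 1 'f'
  21: (22,9) 1 'f'
  22: (9,20) 1 'f'
  23: (20,21) 0 ''

n(n+1)/2 = 24·25/2 = 300
Σ LCP = 0 + 2 + 1 + 1 + 0 + 0 + 3 + 1 + 1 + 1 + 0 + 0 + 1 + 1 + 2 + 1 + 0 + 2 + 1 + 4 + 1 + 1 + 1 + 0 = 25
distinct = 300 − 25 = 275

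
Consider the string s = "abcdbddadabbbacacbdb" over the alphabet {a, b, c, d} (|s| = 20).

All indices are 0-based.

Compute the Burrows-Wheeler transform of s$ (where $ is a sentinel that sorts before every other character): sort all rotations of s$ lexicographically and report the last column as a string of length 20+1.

rank  rotation               last
    0  $abcdbddadabbbacacbdb  b
    1  abbbacacbdb$abcdbddad  d
    2  abcdbddadabbbacacbdb$  $
    3  acacbdb$abcdbddadabbb  b
    4  acbdb$abcdbddadabbbac  c
    5  adabbbacacbdb$abcdbdd  d
    6  b$abcdbddadabbbacacbd  d
    7  bacacbdb$abcdbddadabb  b
    8  bbacacbdb$abcdbddadab  b
    9  bbbacacbdb$abcdbddada  a
   10  bcdbddadabbbacacbdb$a  a
   11  bdb$abcdbddadabbbacac  c
   12  bddadabbbacacbdb$abcd  d
   13  cacbdb$abcdbddadabbba  a
   14  cbdb$abcdbddadabbbaca  a
   15  cdbddadabbbacacbdb$ab  b
   16  dabbbacacbdb$abcdbdda  a
   17  dadabbbacacbdb$abcdbd  d
   18  db$abcdbddadabbbacacb  b
   19  dbddadabbbacacbdb$abc  c
   20  ddadabbbacacbdb$abcdb  b

bd$bcddbbaacdaabadbcb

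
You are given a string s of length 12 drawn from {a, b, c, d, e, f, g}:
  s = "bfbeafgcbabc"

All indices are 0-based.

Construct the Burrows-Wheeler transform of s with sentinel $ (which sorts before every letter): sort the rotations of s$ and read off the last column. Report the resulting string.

cbecaf$bgbbaf

rank  rotation       last
    0  $bfbeafgcbabc  c
    1  abc$bfbeafgcb  b
    2  afgcbabc$bfbe  e
    3  babc$bfbeafgc  c
    4  bc$bfbeafgcba  a
    5  beafgcbabc$bf  f
    6  bfbeafgcbabc$  $
    7  c$bfbeafgcbab  b
    8  cbabc$bfbeafg  g
    9  eafgcbabc$bfb  b
   10  fbeafgcbabc$b  b
   11  fgcbabc$bfbea  a
   12  gcbabc$bfbeaf  f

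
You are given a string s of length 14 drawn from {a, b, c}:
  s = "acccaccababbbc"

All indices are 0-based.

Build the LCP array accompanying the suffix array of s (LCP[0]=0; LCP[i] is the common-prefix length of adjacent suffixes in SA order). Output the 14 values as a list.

rank | idx | suffix
   0 |   7 | ababbbc
   1 |   9 | abbbc
   2 |   4 | accababbbc
   3 |   0 | acccaccababbbc
   4 |   8 | babbbc
   5 |  10 | bbbc
   6 |  11 | bbc
   7 |  12 | bc
   8 |  13 | c
   9 |   6 | cababbbc
  10 |   3 | caccababbbc
  11 |   5 | ccababbbc
  12 |   2 | ccaccababbbc
  13 |   1 | cccaccababbbc

SA = [7, 9, 4, 0, 8, 10, 11, 12, 13, 6, 3, 5, 2, 1]
[i] adj suffixes → lcp
  [1] 7/9 → 2 ('ab')
  [2] 9/4 → 1 ('a')
  [3] 4/0 → 3 ('acc')
  [4] 0/8 → 0 ('')
  [5] 8/10 → 1 ('b')
  [6] 10/11 → 2 ('bb')
  [7] 11/12 → 1 ('b')
  [8] 12/13 → 0 ('')
  [9] 13/6 → 1 ('c')
  [10] 6/3 → 2 ('ca')
  [11] 3/5 → 1 ('c')
  [12] 5/2 → 3 ('cca')
  [13] 2/1 → 2 ('cc')

[0, 2, 1, 3, 0, 1, 2, 1, 0, 1, 2, 1, 3, 2]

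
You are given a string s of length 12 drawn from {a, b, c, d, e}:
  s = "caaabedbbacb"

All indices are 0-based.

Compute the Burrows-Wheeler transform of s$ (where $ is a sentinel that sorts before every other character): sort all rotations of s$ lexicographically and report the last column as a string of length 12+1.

rank  rotation       last
    0  $caaabedbbacb  b
    1  aaabedbbacb$c  c
    2  aabedbbacb$ca  a
    3  abedbbacb$caa  a
    4  acb$caaabedbb  b
    5  b$caaabedbbac  c
    6  bacb$caaabedb  b
    7  bbacb$caaabed  d
    8  bedbbacb$caaa  a
    9  caaabedbbacb$  $
   10  cb$caaabedbba  a
   11  dbbacb$caaabe  e
   12  edbbacb$caaab  b

bcaabcbda$aeb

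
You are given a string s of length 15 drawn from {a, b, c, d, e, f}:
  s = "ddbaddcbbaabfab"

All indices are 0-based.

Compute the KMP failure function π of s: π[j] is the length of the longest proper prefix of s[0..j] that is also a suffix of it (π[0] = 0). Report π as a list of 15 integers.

π[0] = 0
j=1 s[j]='d': π[1]=1 (border 'd')
j=2 s[j]='b': k: 1→0; π[2]=0 (border '')
j=3 s[j]='a': π[3]=0 (border '')
j=4 s[j]='d': π[4]=1 (border 'd')
j=5 s[j]='d': π[5]=2 (border 'dd')
j=6 s[j]='c': k: 2→1→0; π[6]=0 (border '')
j=7 s[j]='b': π[7]=0 (border '')
j=8 s[j]='b': π[8]=0 (border '')
j=9 s[j]='a': π[9]=0 (border '')
j=10 s[j]='a': π[10]=0 (border '')
j=11 s[j]='b': π[11]=0 (border '')
j=12 s[j]='f': π[12]=0 (border '')
j=13 s[j]='a': π[13]=0 (border '')
j=14 s[j]='b': π[14]=0 (border '')

[0, 1, 0, 0, 1, 2, 0, 0, 0, 0, 0, 0, 0, 0, 0]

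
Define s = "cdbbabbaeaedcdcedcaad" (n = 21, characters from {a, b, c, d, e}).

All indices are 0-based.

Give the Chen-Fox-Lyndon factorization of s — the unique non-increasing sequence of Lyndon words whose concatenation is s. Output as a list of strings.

["cd", "b", "b", "abbaeaedcdcedc", "aad"]

emit factor 1: 'cd' (i=0, period=2)
emit factor 2: 'b' (i=2, period=1)
emit factor 3: 'b' (i=3, period=1)
emit factor 4: 'abbaeaedcdcedc' (i=4, period=14)
emit factor 5: 'aad' (i=18, period=3)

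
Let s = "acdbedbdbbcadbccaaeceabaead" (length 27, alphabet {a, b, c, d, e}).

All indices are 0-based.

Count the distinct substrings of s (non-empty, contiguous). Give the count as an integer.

348

sorted suffixes:
  #0 SA[0]=16  'aaeceabaead'
  #1 SA[1]=21  'abaead'
  #2 SA[2]=0  'acdbedbdbbcadbccaaeceabaead'
  #3 SA[3]=25  'ad'
  #4 SA[4]=11  'adbccaaeceabaead'
  #5 SA[5]=23  'aead'
  #6 SA[6]=17  'aeceabaead'
  #7 SA[7]=22  'baead'
  #8 SA[8]=8  'bbcadbccaaeceabaead'
  #9 SA[9]=9  'bcadbccaaeceabaead'
  #10 SA[10]=13  'bccaaeceabaead'
  #11 SA[11]=6  'bdbbcadbccaaeceabaead'
  #12 SA[12]=3  'bedbdbbcadbccaaeceabaead'
  #13 SA[13]=15  'caaeceabaead'
  #14 SA[14]=10  'cadbccaaeceabaead'
  #15 SA[15]=14  'ccaaeceabaead'
  #16 SA[16]=1  'cdbedbdbbcadbccaaeceabaead'
  #17 SA[17]=19  'ceabaead'
  #18 SA[18]=26  'd'
  #19 SA[19]=7  'dbbcadbccaaeceabaead'
  #20 SA[20]=12  'dbccaaeceabaead'
  #21 SA[21]=5  'dbdbbcadbccaaeceabaead'
  #22 SA[22]=2  'dbedbdbbcadbccaaeceabaead'
  #23 SA[23]=20  'eabaead'
  #24 SA[24]=24  'ead'
  #25 SA[25]=18  'eceabaead'
  #26 SA[26]=4  'edbdbbcadbccaaeceabaead'

SA = [16, 21, 0, 25, 11, 23, 17, 22, 8, 9, 13, 6, 3, 15, 10, 14, 1, 19, 26, 7, 12, 5, 2, 20, 24, 18, 4]
rank  pair      lcp
   1  s[16:],s[21:]  1  'a'
   2  s[21:],s[0:]  1  'a'
   3  s[0:],s[25:]  1  'a'
   4  s[25:],s[11:]  2  'ad'
   5  s[11:],s[23:]  1  'a'
   6  s[23:],s[17:]  2  'ae'
   7  s[17:],s[22:]  0  ''
   8  s[22:],s[8:]  1  'b'
   9  s[8:],s[9:]  1  'b'
  10  s[9:],s[13:]  2  'bc'
  11  s[13:],s[6:]  1  'b'
  12  s[6:],s[3:]  1  'b'
  13  s[3:],s[15:]  0  ''
  14  s[15:],s[10:]  2  'ca'
  15  s[10:],s[14:]  1  'c'
  16  s[14:],s[1:]  1  'c'
  17  s[1:],s[19:]  1  'c'
  18  s[19:],s[26:]  0  ''
  19  s[26:],s[7:]  1  'd'
  20  s[7:],s[12:]  2  'db'
  21  s[12:],s[5:]  2  'db'
  22  s[5:],s[2:]  2  'db'
  23  s[2:],s[20:]  0  ''
  24  s[20:],s[24:]  2  'ea'
  25  s[24:],s[18:]  1  'e'
  26  s[18:],s[4:]  1  'e'

n(n+1)/2 = 27·28/2 = 378
Σ LCP = 0 + 1 + 1 + 1 + 2 + 1 + 2 + 0 + 1 + 1 + 2 + 1 + 1 + 0 + 2 + 1 + 1 + 1 + 0 + 1 + 2 + 2 + 2 + 0 + 2 + 1 + 1 = 30
distinct = 378 − 30 = 348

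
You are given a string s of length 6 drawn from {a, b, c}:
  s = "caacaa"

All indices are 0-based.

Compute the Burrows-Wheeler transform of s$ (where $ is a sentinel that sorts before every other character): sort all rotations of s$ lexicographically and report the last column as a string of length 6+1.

rank  rotation last
    0  $caacaa  a
    1  a$caaca  a
    2  aa$caac  c
    3  aacaa$c  c
    4  acaa$ca  a
    5  caa$caa  a
    6  caacaa$  $

aaccaa$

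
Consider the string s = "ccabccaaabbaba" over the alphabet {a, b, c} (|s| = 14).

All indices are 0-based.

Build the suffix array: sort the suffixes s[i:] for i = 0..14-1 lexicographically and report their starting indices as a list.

rank→(start, suffix):
  0 → (13, 'a')
  1 → (6, 'aaabbaba')
  2 → (7, 'aabbaba')
  3 → (11, 'aba')
  4 → (8, 'abbaba')
  5 → (2, 'abccaaabbaba')
  6 → (12, 'ba')
  7 → (10, 'baba')
  8 → (9, 'bbaba')
  9 → (3, 'bccaaabbaba')
  10 → (5, 'caaabbaba')
  11 → (1, 'cabccaaabbaba')
  12 → (4, 'ccaaabbaba')
  13 → (0, 'ccabccaaabbaba')

[13, 6, 7, 11, 8, 2, 12, 10, 9, 3, 5, 1, 4, 0]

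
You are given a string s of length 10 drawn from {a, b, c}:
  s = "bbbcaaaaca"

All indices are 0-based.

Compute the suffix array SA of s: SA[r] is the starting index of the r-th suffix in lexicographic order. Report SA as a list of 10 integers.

[9, 4, 5, 6, 7, 0, 1, 2, 8, 3]

sorted suffixes:
  #0 SA[0]=9  'a'
  #1 SA[1]=4  'aaaaca'
  #2 SA[2]=5  'aaaca'
  #3 SA[3]=6  'aaca'
  #4 SA[4]=7  'aca'
  #5 SA[5]=0  'bbbcaaaaca'
  #6 SA[6]=1  'bbcaaaaca'
  #7 SA[7]=2  'bcaaaaca'
  #8 SA[8]=8  'ca'
  #9 SA[9]=3  'caaaaca'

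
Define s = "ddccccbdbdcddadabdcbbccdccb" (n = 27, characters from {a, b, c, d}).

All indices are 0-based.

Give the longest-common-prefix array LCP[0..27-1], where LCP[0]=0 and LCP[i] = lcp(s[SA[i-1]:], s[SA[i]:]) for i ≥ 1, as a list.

rank→(start, suffix):
  0 → (15, 'abdcbbccdccb')
  1 → (13, 'adabdcbbccdccb')
  2 → (26, 'b')
  3 → (19, 'bbccdccb')
  4 → (20, 'bccdccb')
  5 → (6, 'bdbdcddadabdcbbccdccb')
  6 → (16, 'bdcbbccdccb')
  7 → (8, 'bdcddadabdcbbccdccb')
  8 → (25, 'cb')
  9 → (18, 'cbbccdccb')
  10 → (5, 'cbdbdcddadabdcbbccdccb')
  11 → (24, 'ccb')
  12 → (4, 'ccbdbdcddadabdcbbccdccb')
  13 → (3, 'cccbdbdcddadabdcbbccdccb')
  14 → (2, 'ccccbdbdcddadabdcbbccdccb')
  15 → (21, 'ccdccb')
  16 → (22, 'cdccb')
  17 → (10, 'cddadabdcbbccdccb')
  18 → (14, 'dabdcbbccdccb')
  19 → (12, 'dadabdcbbccdccb')
  20 → (7, 'dbdcddadabdcbbccdccb')
  21 → (17, 'dcbbccdccb')
  22 → (23, 'dccb')
  23 → (1, 'dccccbdbdcddadabdcbbccdccb')
  24 → (9, 'dcddadabdcbbccdccb')
  25 → (11, 'ddadabdcbbccdccb')
  26 → (0, 'ddccccbdbdcddadabdcbbccdccb')

SA = [15, 13, 26, 19, 20, 6, 16, 8, 25, 18, 5, 24, 4, 3, 2, 21, 22, 10, 14, 12, 7, 17, 23, 1, 9, 11, 0]
i: (SA[i-1],SA[i]) lcp shared
  1: (15,13) 1 'a'
  2: (13,26) 0 ''
  3: (26,19) 1 'b'
  4: (19,20) 1 'b'
  5: (20,6) 1 'b'
  6: (6,16) 2 'bd'
  7: (16,8) 3 'bdc'
  8: (8,25) 0 ''
  9: (25,18) 2 'cb'
  10: (18,5) 2 'cb'
  11: (5,24) 1 'c'
  12: (24,4) 3 'ccb'
  13: (4,3) 2 'cc'
  14: (3,2) 3 'ccc'
  15: (2,21) 2 'cc'
  16: (21,22) 1 'c'
  17: (22,10) 2 'cd'
  18: (10,14) 0 ''
  19: (14,12) 2 'da'
  20: (12,7) 1 'd'
  21: (7,17) 1 'd'
  22: (17,23) 2 'dc'
  23: (23,1) 3 'dcc'
  24: (1,9) 2 'dc'
  25: (9,11) 1 'd'
  26: (11,0) 2 'dd'

[0, 1, 0, 1, 1, 1, 2, 3, 0, 2, 2, 1, 3, 2, 3, 2, 1, 2, 0, 2, 1, 1, 2, 3, 2, 1, 2]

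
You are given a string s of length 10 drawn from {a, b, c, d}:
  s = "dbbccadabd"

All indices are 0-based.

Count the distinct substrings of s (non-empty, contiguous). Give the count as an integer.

49

rank→(start, suffix):
  0 → (7, 'abd')
  1 → (5, 'adabd')
  2 → (1, 'bbccadabd')
  3 → (2, 'bccadabd')
  4 → (8, 'bd')
  5 → (4, 'cadabd')
  6 → (3, 'ccadabd')
  7 → (9, 'd')
  8 → (6, 'dabd')
  9 → (0, 'dbbccadabd')

SA = [7, 5, 1, 2, 8, 4, 3, 9, 6, 0]
[i] adj suffixes → lcp
  [1] 7/5 → 1 ('a')
  [2] 5/1 → 0 ('')
  [3] 1/2 → 1 ('b')
  [4] 2/8 → 1 ('b')
  [5] 8/4 → 0 ('')
  [6] 4/3 → 1 ('c')
  [7] 3/9 → 0 ('')
  [8] 9/6 → 1 ('d')
  [9] 6/0 → 1 ('d')

n(n+1)/2 = 10·11/2 = 55
Σ LCP = 0 + 1 + 0 + 1 + 1 + 0 + 1 + 0 + 1 + 1 = 6
distinct = 55 − 6 = 49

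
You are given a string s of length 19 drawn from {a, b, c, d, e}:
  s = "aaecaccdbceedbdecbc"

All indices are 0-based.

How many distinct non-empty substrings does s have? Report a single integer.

sorted suffixes:
  #0 SA[0]=0  'aaecaccdbceedbdecbc'
  #1 SA[1]=4  'accdbceedbdecbc'
  #2 SA[2]=1  'aecaccdbceedbdecbc'
  #3 SA[3]=17  'bc'
  #4 SA[4]=8  'bceedbdecbc'
  #5 SA[5]=13  'bdecbc'
  #6 SA[6]=18  'c'
  #7 SA[7]=3  'caccdbceedbdecbc'
  #8 SA[8]=16  'cbc'
  #9 SA[9]=5  'ccdbceedbdecbc'
  #10 SA[10]=6  'cdbceedbdecbc'
  #11 SA[11]=9  'ceedbdecbc'
  #12 SA[12]=7  'dbceedbdecbc'
  #13 SA[13]=12  'dbdecbc'
  #14 SA[14]=14  'decbc'
  #15 SA[15]=2  'ecaccdbceedbdecbc'
  #16 SA[16]=15  'ecbc'
  #17 SA[17]=11  'edbdecbc'
  #18 SA[18]=10  'eedbdecbc'

SA = [0, 4, 1, 17, 8, 13, 18, 3, 16, 5, 6, 9, 7, 12, 14, 2, 15, 11, 10]
[i] adj suffixes → lcp
  [1] 0/4 → 1 ('a')
  [2] 4/1 → 1 ('a')
  [3] 1/17 → 0 ('')
  [4] 17/8 → 2 ('bc')
  [5] 8/13 → 1 ('b')
  [6] 13/18 → 0 ('')
  [7] 18/3 → 1 ('c')
  [8] 3/16 → 1 ('c')
  [9] 16/5 → 1 ('c')
  [10] 5/6 → 1 ('c')
  [11] 6/9 → 1 ('c')
  [12] 9/7 → 0 ('')
  [13] 7/12 → 2 ('db')
  [14] 12/14 → 1 ('d')
  [15] 14/2 → 0 ('')
  [16] 2/15 → 2 ('ec')
  [17] 15/11 → 1 ('e')
  [18] 11/10 → 1 ('e')

n(n+1)/2 = 19·20/2 = 190
Σ LCP = 0 + 1 + 1 + 0 + 2 + 1 + 0 + 1 + 1 + 1 + 1 + 1 + 0 + 2 + 1 + 0 + 2 + 1 + 1 = 17
distinct = 190 − 17 = 173

173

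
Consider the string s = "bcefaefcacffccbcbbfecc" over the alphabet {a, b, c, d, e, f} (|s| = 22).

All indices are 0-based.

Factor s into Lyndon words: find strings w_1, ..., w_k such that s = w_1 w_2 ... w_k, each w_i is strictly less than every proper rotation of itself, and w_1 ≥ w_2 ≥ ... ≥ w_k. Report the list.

["bcef", "aefc", "acffccbcbbfecc"]

emit factor 1: 'bcef' (i=0, period=4)
emit factor 2: 'aefc' (i=4, period=4)
emit factor 3: 'acffccbcbbfecc' (i=8, period=14)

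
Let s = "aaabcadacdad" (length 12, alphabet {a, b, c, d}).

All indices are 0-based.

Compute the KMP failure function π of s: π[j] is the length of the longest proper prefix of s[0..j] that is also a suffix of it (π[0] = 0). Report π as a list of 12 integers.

[0, 1, 2, 0, 0, 1, 0, 1, 0, 0, 1, 0]

π[0] = 0
j=1 s[j]='a': π[1]=1 (border 'a')
j=2 s[j]='a': π[2]=2 (border 'aa')
j=3 s[j]='b': k: 2→1→0; π[3]=0 (border '')
j=4 s[j]='c': π[4]=0 (border '')
j=5 s[j]='a': π[5]=1 (border 'a')
j=6 s[j]='d': k: 1→0; π[6]=0 (border '')
j=7 s[j]='a': π[7]=1 (border 'a')
j=8 s[j]='c': k: 1→0; π[8]=0 (border '')
j=9 s[j]='d': π[9]=0 (border '')
j=10 s[j]='a': π[10]=1 (border 'a')
j=11 s[j]='d': k: 1→0; π[11]=0 (border '')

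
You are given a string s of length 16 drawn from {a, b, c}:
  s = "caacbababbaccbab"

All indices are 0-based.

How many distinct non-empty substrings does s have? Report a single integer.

rank | idx | suffix
   0 |   1 | aacbababbaccbab
   1 |  14 | ab
   2 |   5 | ababbaccbab
   3 |   7 | abbaccbab
   4 |   2 | acbababbaccbab
   5 |  10 | accbab
   6 |  15 | b
   7 |  13 | bab
   8 |   4 | bababbaccbab
   9 |   6 | babbaccbab
  10 |   9 | baccbab
  11 |   8 | bbaccbab
  12 |   0 | caacbababbaccbab
  13 |  12 | cbab
  14 |   3 | cbababbaccbab
  15 |  11 | ccbab

SA = [1, 14, 5, 7, 2, 10, 15, 13, 4, 6, 9, 8, 0, 12, 3, 11]
[i] adj suffixes → lcp
  [1] 1/14 → 1 ('a')
  [2] 14/5 → 2 ('ab')
  [3] 5/7 → 2 ('ab')
  [4] 7/2 → 1 ('a')
  [5] 2/10 → 2 ('ac')
  [6] 10/15 → 0 ('')
  [7] 15/13 → 1 ('b')
  [8] 13/4 → 3 ('bab')
  [9] 4/6 → 3 ('bab')
  [10] 6/9 → 2 ('ba')
  [11] 9/8 → 1 ('b')
  [12] 8/0 → 0 ('')
  [13] 0/12 → 1 ('c')
  [14] 12/3 → 4 ('cbab')
  [15] 3/11 → 1 ('c')

n(n+1)/2 = 16·17/2 = 136
Σ LCP = 0 + 1 + 2 + 2 + 1 + 2 + 0 + 1 + 3 + 3 + 2 + 1 + 0 + 1 + 4 + 1 = 24
distinct = 136 − 24 = 112

112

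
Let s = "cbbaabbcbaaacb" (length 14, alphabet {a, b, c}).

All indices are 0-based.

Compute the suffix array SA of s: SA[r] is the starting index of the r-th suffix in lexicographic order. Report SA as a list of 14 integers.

[9, 3, 10, 4, 11, 13, 8, 2, 1, 5, 6, 12, 7, 0]

sorted suffixes:
  #0 SA[0]=9  'aaacb'
  #1 SA[1]=3  'aabbcbaaacb'
  #2 SA[2]=10  'aacb'
  #3 SA[3]=4  'abbcbaaacb'
  #4 SA[4]=11  'acb'
  #5 SA[5]=13  'b'
  #6 SA[6]=8  'baaacb'
  #7 SA[7]=2  'baabbcbaaacb'
  #8 SA[8]=1  'bbaabbcbaaacb'
  #9 SA[9]=5  'bbcbaaacb'
  #10 SA[10]=6  'bcbaaacb'
  #11 SA[11]=12  'cb'
  #12 SA[12]=7  'cbaaacb'
  #13 SA[13]=0  'cbbaabbcbaaacb'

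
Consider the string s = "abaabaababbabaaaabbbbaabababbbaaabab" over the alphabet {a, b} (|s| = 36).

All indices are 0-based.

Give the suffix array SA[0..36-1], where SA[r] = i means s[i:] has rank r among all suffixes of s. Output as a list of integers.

[13, 30, 14, 2, 31, 21, 5, 15, 34, 11, 0, 3, 32, 22, 6, 24, 8, 26, 16, 35, 12, 29, 1, 20, 4, 33, 10, 23, 7, 25, 28, 19, 9, 27, 18, 17]

rank | idx | suffix
   0 |  13 | aaaabbbbaabababbbaaabab
   1 |  30 | aaabab
   2 |  14 | aaabbbbaabababbbaaabab
   3 |   2 | aabaababbabaaaabbbbaabababbbaaabab
   4 |  31 | aabab
   5 |  21 | aabababbbaaabab
   6 |   5 | aababbabaaaabbbbaabababbbaaabab
   7 |  15 | aabbbbaabababbbaaabab
   8 |  34 | ab
   9 |  11 | abaaaabbbbaabababbbaaabab
  10 |   0 | abaabaababbabaaaabbbbaabababbbaaabab
  11 |   3 | abaababbabaaaabbbbaabababbbaaabab
  12 |  32 | abab
  13 |  22 | abababbbaaabab
  14 |   6 | ababbabaaaabbbbaabababbbaaabab
  15 |  24 | ababbbaaabab
  16 |   8 | abbabaaaabbbbaabababbbaaabab
  17 |  26 | abbbaaabab
  18 |  16 | abbbbaabababbbaaabab
  19 |  35 | b
  20 |  12 | baaaabbbbaabababbbaaabab
  21 |  29 | baaabab
  22 |   1 | baabaababbabaaaabbbbaabababbbaaabab
  23 |  20 | baabababbbaaabab
  24 |   4 | baababbabaaaabbbbaabababbbaaabab
  25 |  33 | bab
  26 |  10 | babaaaabbbbaabababbbaaabab
  27 |  23 | bababbbaaabab
  28 |   7 | babbabaaaabbbbaabababbbaaabab
  29 |  25 | babbbaaabab
  30 |  28 | bbaaabab
  31 |  19 | bbaabababbbaaabab
  32 |   9 | bbabaaaabbbbaabababbbaaabab
  33 |  27 | bbbaaabab
  34 |  18 | bbbaabababbbaaabab
  35 |  17 | bbbbaabababbbaaabab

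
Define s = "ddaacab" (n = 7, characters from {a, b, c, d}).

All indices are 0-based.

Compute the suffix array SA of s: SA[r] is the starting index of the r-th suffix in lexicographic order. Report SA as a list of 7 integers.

[2, 5, 3, 6, 4, 1, 0]

rank | idx | suffix
   0 |   2 | aacab
   1 |   5 | ab
   2 |   3 | acab
   3 |   6 | b
   4 |   4 | cab
   5 |   1 | daacab
   6 |   0 | ddaacab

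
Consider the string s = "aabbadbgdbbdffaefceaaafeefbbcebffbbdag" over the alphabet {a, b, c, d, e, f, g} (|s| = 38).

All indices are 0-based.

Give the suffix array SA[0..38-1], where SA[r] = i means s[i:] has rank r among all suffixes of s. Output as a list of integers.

sorted suffixes:
  #0 SA[0]=19  'aaafeefbbcebffbbdag'
  #1 SA[1]=0  'aabbadbgdbbdffaefceaaafeefbbcebffbbdag'
  #2 SA[2]=20  'aafeefbbcebffbbdag'
  #3 SA[3]=1  'abbadbgdbbdffaefceaaafeefbbcebffbbdag'
  #4 SA[4]=4  'adbgdbbdffaefceaaafeefbbcebffbbdag'
  #5 SA[5]=14  'aefceaaafeefbbcebffbbdag'
  #6 SA[6]=21  'afeefbbcebffbbdag'
  #7 SA[7]=36  'ag'
  #8 SA[8]=3  'badbgdbbdffaefceaaafeefbbcebffbbdag'
  #9 SA[9]=2  'bbadbgdbbdffaefceaaafeefbbcebffbbdag'
  #10 SA[10]=26  'bbcebffbbdag'
  #11 SA[11]=33  'bbdag'
  #12 SA[12]=9  'bbdffaefceaaafeefbbcebffbbdag'
  #13 SA[13]=27  'bcebffbbdag'
  #14 SA[14]=34  'bdag'
  #15 SA[15]=10  'bdffaefceaaafeefbbcebffbbdag'
  #16 SA[16]=30  'bffbbdag'
  #17 SA[17]=6  'bgdbbdffaefceaaafeefbbcebffbbdag'
  #18 SA[18]=17  'ceaaafeefbbcebffbbdag'
  #19 SA[19]=28  'cebffbbdag'
  #20 SA[20]=35  'dag'
  #21 SA[21]=8  'dbbdffaefceaaafeefbbcebffbbdag'
  #22 SA[22]=5  'dbgdbbdffaefceaaafeefbbcebffbbdag'
  #23 SA[23]=11  'dffaefceaaafeefbbcebffbbdag'
  #24 SA[24]=18  'eaaafeefbbcebffbbdag'
  #25 SA[25]=29  'ebffbbdag'
  #26 SA[26]=23  'eefbbcebffbbdag'
  #27 SA[27]=24  'efbbcebffbbdag'
  #28 SA[28]=15  'efceaaafeefbbcebffbbdag'
  #29 SA[29]=13  'faefceaaafeefbbcebffbbdag'
  #30 SA[30]=25  'fbbcebffbbdag'
  #31 SA[31]=32  'fbbdag'
  #32 SA[32]=16  'fceaaafeefbbcebffbbdag'
  #33 SA[33]=22  'feefbbcebffbbdag'
  #34 SA[34]=12  'ffaefceaaafeefbbcebffbbdag'
  #35 SA[35]=31  'ffbbdag'
  #36 SA[36]=37  'g'
  #37 SA[37]=7  'gdbbdffaefceaaafeefbbcebffbbdag'

[19, 0, 20, 1, 4, 14, 21, 36, 3, 2, 26, 33, 9, 27, 34, 10, 30, 6, 17, 28, 35, 8, 5, 11, 18, 29, 23, 24, 15, 13, 25, 32, 16, 22, 12, 31, 37, 7]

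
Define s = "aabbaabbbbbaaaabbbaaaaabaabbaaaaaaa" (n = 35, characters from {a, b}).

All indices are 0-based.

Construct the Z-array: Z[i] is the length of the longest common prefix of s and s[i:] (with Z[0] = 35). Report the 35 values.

Z[0]=35
i=1: outside box; Z[1]=1 grow→box=[1,2)
i=2: outside box; Z[2]=0
i=3: outside box; Z[3]=0
i=4: outside box; Z[4]=4 grow→box=[4,8)
i=5: min(r-i=3, Z[1]=1)=1; Z[5]=1
i=6: min(r-i=2, Z[2]=0)=0; Z[6]=0
i=7: min(r-i=1, Z[3]=0)=0; Z[7]=0
i=8: outside box; Z[8]=0
i=9: outside box; Z[9]=0
i=10: outside box; Z[10]=0
i=11: outside box; Z[11]=2 grow→box=[11,13)
i=12: min(r-i=1, Z[1]=1)=1; Z[12]=2 grow→box=[12,14)
i=13: min(r-i=1, Z[1]=1)=1; Z[13]=4 grow→box=[13,17)
i=14: min(r-i=3, Z[1]=1)=1; Z[14]=1
i=15: min(r-i=2, Z[2]=0)=0; Z[15]=0
i=16: min(r-i=1, Z[3]=0)=0; Z[16]=0
i=17: outside box; Z[17]=0
i=18: outside box; Z[18]=2 grow→box=[18,20)
i=19: min(r-i=1, Z[1]=1)=1; Z[19]=2 grow→box=[19,21)
i=20: min(r-i=1, Z[1]=1)=1; Z[20]=2 grow→box=[20,22)
i=21: min(r-i=1, Z[1]=1)=1; Z[21]=3 grow→box=[21,24)
i=22: min(r-i=2, Z[1]=1)=1; Z[22]=1
i=23: min(r-i=1, Z[2]=0)=0; Z[23]=0
i=24: outside box; Z[24]=6 grow→box=[24,30)
i=25: min(r-i=5, Z[1]=1)=1; Z[25]=1
i=26: min(r-i=4, Z[2]=0)=0; Z[26]=0
i=27: min(r-i=3, Z[3]=0)=0; Z[27]=0
i=28: min(r-i=2, Z[4]=4)=2; Z[28]=2
i=29: min(r-i=1, Z[5]=1)=1; Z[29]=2 grow→box=[29,31)
i=30: min(r-i=1, Z[1]=1)=1; Z[30]=2 grow→box=[30,32)
i=31: min(r-i=1, Z[1]=1)=1; Z[31]=2 grow→box=[31,33)
i=32: min(r-i=1, Z[1]=1)=1; Z[32]=2 grow→box=[32,34)
i=33: min(r-i=1, Z[1]=1)=1; Z[33]=2 grow→box=[33,35)
i=34: min(r-i=1, Z[1]=1)=1; Z[34]=1

[35, 1, 0, 0, 4, 1, 0, 0, 0, 0, 0, 2, 2, 4, 1, 0, 0, 0, 2, 2, 2, 3, 1, 0, 6, 1, 0, 0, 2, 2, 2, 2, 2, 2, 1]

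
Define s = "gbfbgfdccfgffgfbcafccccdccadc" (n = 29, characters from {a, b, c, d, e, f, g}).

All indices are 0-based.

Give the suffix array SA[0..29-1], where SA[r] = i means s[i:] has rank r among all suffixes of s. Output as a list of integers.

rank | idx | suffix
   0 |  26 | adc
   1 |  17 | afccccdccadc
   2 |  15 | bcafccccdccadc
   3 |   1 | bfbgfdccfgffgfbcafccccdccadc
   4 |   3 | bgfdccfgffgfbcafccccdccadc
   5 |  28 | c
   6 |  25 | cadc
   7 |  16 | cafccccdccadc
   8 |  24 | ccadc
   9 |  19 | ccccdccadc
  10 |  20 | cccdccadc
  11 |  21 | ccdccadc
  12 |   7 | ccfgffgfbcafccccdccadc
  13 |  22 | cdccadc
  14 |   8 | cfgffgfbcafccccdccadc
  15 |  27 | dc
  16 |  23 | dccadc
  17 |   6 | dccfgffgfbcafccccdccadc
  18 |  14 | fbcafccccdccadc
  19 |   2 | fbgfdccfgffgfbcafccccdccadc
  20 |  18 | fccccdccadc
  21 |   5 | fdccfgffgfbcafccccdccadc
  22 |  11 | ffgfbcafccccdccadc
  23 |  12 | fgfbcafccccdccadc
  24 |   9 | fgffgfbcafccccdccadc
  25 |   0 | gbfbgfdccfgffgfbcafccccdccadc
  26 |  13 | gfbcafccccdccadc
  27 |   4 | gfdccfgffgfbcafccccdccadc
  28 |  10 | gffgfbcafccccdccadc

[26, 17, 15, 1, 3, 28, 25, 16, 24, 19, 20, 21, 7, 22, 8, 27, 23, 6, 14, 2, 18, 5, 11, 12, 9, 0, 13, 4, 10]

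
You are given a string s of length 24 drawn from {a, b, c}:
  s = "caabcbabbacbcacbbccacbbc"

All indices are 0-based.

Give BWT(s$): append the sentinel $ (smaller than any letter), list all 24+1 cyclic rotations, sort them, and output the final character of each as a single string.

rank  rotation                   last
    0  $caabcbabbacbcacbbccacbbc  c
    1  aabcbabbacbcacbbccacbbc$c  c
    2  abbacbcacbbccacbbc$caabcb  b
    3  abcbabbacbcacbbccacbbc$ca  a
    4  acbbc$caabcbabbacbcacbbcc  c
    5  acbbccacbbc$caabcbabbacbc  c
    6  acbcacbbccacbbc$caabcbabb  b
    7  babbacbcacbbccacbbc$caabc  c
    8  bacbcacbbccacbbc$caabcbab  b
    9  bbacbcacbbccacbbc$caabcba  a
   10  bbc$caabcbabbacbcacbbccac  c
   11  bbccacbbc$caabcbabbacbcac  c
   12  bc$caabcbabbacbcacbbccacb  b
   13  bcacbbccacbbc$caabcbabbac  c
   14  bcbabbacbcacbbccacbbc$caa  a
   15  bccacbbc$caabcbabbacbcacb  b
   16  c$caabcbabbacbcacbbccacbb  b
   17  caabcbabbacbcacbbccacbbc$  $
   18  cacbbc$caabcbabbacbcacbbc  c
   19  cacbbccacbbc$caabcbabbacb  b
   20  cbabbacbcacbbccacbbc$caab  b
   21  cbbc$caabcbabbacbcacbbcca  a
   22  cbbccacbbc$caabcbabbacbca  a
   23  cbcacbbccacbbc$caabcbabba  a
   24  ccacbbc$caabcbabbacbcacbb  b

ccbaccbcbaccbcabb$cbbaaab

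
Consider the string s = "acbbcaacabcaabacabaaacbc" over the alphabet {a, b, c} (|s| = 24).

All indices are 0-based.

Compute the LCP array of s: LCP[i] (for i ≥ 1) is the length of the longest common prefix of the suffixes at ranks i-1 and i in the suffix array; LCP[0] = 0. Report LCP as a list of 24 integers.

[0, 2, 2, 3, 1, 3, 2, 1, 4, 2, 3, 0, 2, 1, 1, 2, 4, 0, 1, 3, 2, 3, 1, 2]

rank→(start, suffix):
  0 → (18, 'aaacbc')
  1 → (11, 'aabacabaaacbc')
  2 → (5, 'aacabcaabacabaaacbc')
  3 → (19, 'aacbc')
  4 → (16, 'abaaacbc')
  5 → (12, 'abacabaaacbc')
  6 → (8, 'abcaabacabaaacbc')
  7 → (14, 'acabaaacbc')
  8 → (6, 'acabcaabacabaaacbc')
  9 → (0, 'acbbcaacabcaabacabaaacbc')
  10 → (20, 'acbc')
  11 → (17, 'baaacbc')
  12 → (13, 'bacabaaacbc')
  13 → (2, 'bbcaacabcaabacabaaacbc')
  14 → (22, 'bc')
  15 → (9, 'bcaabacabaaacbc')
  16 → (3, 'bcaacabcaabacabaaacbc')
  17 → (23, 'c')
  18 → (10, 'caabacabaaacbc')
  19 → (4, 'caacabcaabacabaaacbc')
  20 → (15, 'cabaaacbc')
  21 → (7, 'cabcaabacabaaacbc')
  22 → (1, 'cbbcaacabcaabacabaaacbc')
  23 → (21, 'cbc')

SA = [18, 11, 5, 19, 16, 12, 8, 14, 6, 0, 20, 17, 13, 2, 22, 9, 3, 23, 10, 4, 15, 7, 1, 21]
rank  pair      lcp
   1  s[18:],s[11:]  2  'aa'
   2  s[11:],s[5:]  2  'aa'
   3  s[5:],s[19:]  3  'aac'
   4  s[19:],s[16:]  1  'a'
   5  s[16:],s[12:]  3  'aba'
   6  s[12:],s[8:]  2  'ab'
   7  s[8:],s[14:]  1  'a'
   8  s[14:],s[6:]  4  'acab'
   9  s[6:],s[0:]  2  'ac'
  10  s[0:],s[20:]  3  'acb'
  11  s[20:],s[17:]  0  ''
  12  s[17:],s[13:]  2  'ba'
  13  s[13:],s[2:]  1  'b'
  14  s[2:],s[22:]  1  'b'
  15  s[22:],s[9:]  2  'bc'
  16  s[9:],s[3:]  4  'bcaa'
  17  s[3:],s[23:]  0  ''
  18  s[23:],s[10:]  1  'c'
  19  s[10:],s[4:]  3  'caa'
  20  s[4:],s[15:]  2  'ca'
  21  s[15:],s[7:]  3  'cab'
  22  s[7:],s[1:]  1  'c'
  23  s[1:],s[21:]  2  'cb'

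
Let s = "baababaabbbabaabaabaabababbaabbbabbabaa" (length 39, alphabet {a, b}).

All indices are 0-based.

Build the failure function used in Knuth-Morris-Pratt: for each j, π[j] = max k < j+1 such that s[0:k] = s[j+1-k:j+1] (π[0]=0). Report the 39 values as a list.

π[0] = 0
j=1 s[j]='a': π[1]=0 (border '')
j=2 s[j]='a': π[2]=0 (border '')
j=3 s[j]='b': π[3]=1 (border 'b')
j=4 s[j]='a': π[4]=2 (border 'ba')
j=5 s[j]='b': k: 2→0; π[5]=1 (border 'b')
j=6 s[j]='a': π[6]=2 (border 'ba')
j=7 s[j]='a': π[7]=3 (border 'baa')
j=8 s[j]='b': π[8]=4 (border 'baab')
j=9 s[j]='b': k: 4→1→0; π[9]=1 (border 'b')
j=10 s[j]='b': k: 1→0; π[10]=1 (border 'b')
j=11 s[j]='a': π[11]=2 (border 'ba')
j=12 s[j]='b': k: 2→0; π[12]=1 (border 'b')
j=13 s[j]='a': π[13]=2 (border 'ba')
j=14 s[j]='a': π[14]=3 (border 'baa')
j=15 s[j]='b': π[15]=4 (border 'baab')
j=16 s[j]='a': π[16]=5 (border 'baaba')
j=17 s[j]='a': k: 5→2; π[17]=3 (border 'baa')
j=18 s[j]='b': π[18]=4 (border 'baab')
j=19 s[j]='a': π[19]=5 (border 'baaba')
j=20 s[j]='a': k: 5→2; π[20]=3 (border 'baa')
j=21 s[j]='b': π[21]=4 (border 'baab')
j=22 s[j]='a': π[22]=5 (border 'baaba')
j=23 s[j]='b': π[23]=6 (border 'baabab')
j=24 s[j]='a': π[24]=7 (border 'baababa')
j=25 s[j]='b': k: 7→2→0; π[25]=1 (border 'b')
j=26 s[j]='b': k: 1→0; π[26]=1 (border 'b')
j=27 s[j]='a': π[27]=2 (border 'ba')
j=28 s[j]='a': π[28]=3 (border 'baa')
j=29 s[j]='b': π[29]=4 (border 'baab')
j=30 s[j]='b': k: 4→1→0; π[30]=1 (border 'b')
j=31 s[j]='b': k: 1→0; π[31]=1 (border 'b')
j=32 s[j]='a': π[32]=2 (border 'ba')
j=33 s[j]='b': k: 2→0; π[33]=1 (border 'b')
j=34 s[j]='b': k: 1→0; π[34]=1 (border 'b')
j=35 s[j]='a': π[35]=2 (border 'ba')
j=36 s[j]='b': k: 2→0; π[36]=1 (border 'b')
j=37 s[j]='a': π[37]=2 (border 'ba')
j=38 s[j]='a': π[38]=3 (border 'baa')

[0, 0, 0, 1, 2, 1, 2, 3, 4, 1, 1, 2, 1, 2, 3, 4, 5, 3, 4, 5, 3, 4, 5, 6, 7, 1, 1, 2, 3, 4, 1, 1, 2, 1, 1, 2, 1, 2, 3]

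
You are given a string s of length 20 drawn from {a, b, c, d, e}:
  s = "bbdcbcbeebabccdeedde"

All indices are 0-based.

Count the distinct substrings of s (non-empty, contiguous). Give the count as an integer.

191

rank→(start, suffix):
  0 → (10, 'abccdeedde')
  1 → (9, 'babccdeedde')
  2 → (0, 'bbdcbcbeebabccdeedde')
  3 → (4, 'bcbeebabccdeedde')
  4 → (11, 'bccdeedde')
  5 → (1, 'bdcbcbeebabccdeedde')
  6 → (6, 'beebabccdeedde')
  7 → (3, 'cbcbeebabccdeedde')
  8 → (5, 'cbeebabccdeedde')
  9 → (12, 'ccdeedde')
  10 → (13, 'cdeedde')
  11 → (2, 'dcbcbeebabccdeedde')
  12 → (17, 'dde')
  13 → (18, 'de')
  14 → (14, 'deedde')
  15 → (19, 'e')
  16 → (8, 'ebabccdeedde')
  17 → (16, 'edde')
  18 → (7, 'eebabccdeedde')
  19 → (15, 'eedde')

SA = [10, 9, 0, 4, 11, 1, 6, 3, 5, 12, 13, 2, 17, 18, 14, 19, 8, 16, 7, 15]
i: (SA[i-1],SA[i]) lcp shared
  1: (10,9) 0 ''
  2: (9,0) 1 'b'
  3: (0,4) 1 'b'
  4: (4,11) 2 'bc'
  5: (11,1) 1 'b'
  6: (1,6) 1 'b'
  7: (6,3) 0 ''
  8: (3,5) 2 'cb'
  9: (5,12) 1 'c'
  10: (12,13) 1 'c'
  11: (13,2) 0 ''
  12: (2,17) 1 'd'
  13: (17,18) 1 'd'
  14: (18,14) 2 'de'
  15: (14,19) 0 ''
  16: (19,8) 1 'e'
  17: (8,16) 1 'e'
  18: (16,7) 1 'e'
  19: (7,15) 2 'ee'

n(n+1)/2 = 20·21/2 = 210
Σ LCP = 0 + 0 + 1 + 1 + 2 + 1 + 1 + 0 + 2 + 1 + 1 + 0 + 1 + 1 + 2 + 0 + 1 + 1 + 1 + 2 = 19
distinct = 210 − 19 = 191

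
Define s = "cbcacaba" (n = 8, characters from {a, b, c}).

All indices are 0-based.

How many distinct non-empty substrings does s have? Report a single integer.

30

rank→(start, suffix):
  0 → (7, 'a')
  1 → (5, 'aba')
  2 → (3, 'acaba')
  3 → (6, 'ba')
  4 → (1, 'bcacaba')
  5 → (4, 'caba')
  6 → (2, 'cacaba')
  7 → (0, 'cbcacaba')

SA = [7, 5, 3, 6, 1, 4, 2, 0]
[i] adj suffixes → lcp
  [1] 7/5 → 1 ('a')
  [2] 5/3 → 1 ('a')
  [3] 3/6 → 0 ('')
  [4] 6/1 → 1 ('b')
  [5] 1/4 → 0 ('')
  [6] 4/2 → 2 ('ca')
  [7] 2/0 → 1 ('c')

n(n+1)/2 = 8·9/2 = 36
Σ LCP = 0 + 1 + 1 + 0 + 1 + 0 + 2 + 1 = 6
distinct = 36 − 6 = 30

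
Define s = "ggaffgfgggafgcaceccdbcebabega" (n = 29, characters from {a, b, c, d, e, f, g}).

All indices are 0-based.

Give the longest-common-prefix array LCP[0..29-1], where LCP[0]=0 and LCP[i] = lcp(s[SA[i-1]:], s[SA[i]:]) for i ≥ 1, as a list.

rank | idx | suffix
   0 |  28 | a
   1 |  24 | abega
   2 |  14 | aceccdbcebabega
   3 |   2 | affgfgggafgcaceccdbcebabega
   4 |  10 | afgcaceccdbcebabega
   5 |  23 | babega
   6 |  20 | bcebabega
   7 |  25 | bega
   8 |  13 | caceccdbcebabega
   9 |  17 | ccdbcebabega
  10 |  18 | cdbcebabega
  11 |  21 | cebabega
  12 |  15 | ceccdbcebabega
  13 |  19 | dbcebabega
  14 |  22 | ebabega
  15 |  16 | eccdbcebabega
  16 |  26 | ega
  17 |   3 | ffgfgggafgcaceccdbcebabega
  18 |  11 | fgcaceccdbcebabega
  19 |   4 | fgfgggafgcaceccdbcebabega
  20 |   6 | fgggafgcaceccdbcebabega
  21 |  27 | ga
  22 |   1 | gaffgfgggafgcaceccdbcebabega
  23 |   9 | gafgcaceccdbcebabega
  24 |  12 | gcaceccdbcebabega
  25 |   5 | gfgggafgcaceccdbcebabega
  26 |   0 | ggaffgfgggafgcaceccdbcebabega
  27 |   8 | ggafgcaceccdbcebabega
  28 |   7 | gggafgcaceccdbcebabega

SA = [28, 24, 14, 2, 10, 23, 20, 25, 13, 17, 18, 21, 15, 19, 22, 16, 26, 3, 11, 4, 6, 27, 1, 9, 12, 5, 0, 8, 7]
i: (SA[i-1],SA[i]) lcp shared
  1: (28,24) 1 'a'
  2: (24,14) 1 'a'
  3: (14,2) 1 'a'
  4: (2,10) 2 'af'
  5: (10,23) 0 ''
  6: (23,20) 1 'b'
  7: (20,25) 1 'b'
  8: (25,13) 0 ''
  9: (13,17) 1 'c'
  10: (17,18) 1 'c'
  11: (18,21) 1 'c'
  12: (21,15) 2 'ce'
  13: (15,19) 0 ''
  14: (19,22) 0 ''
  15: (22,16) 1 'e'
  16: (16,26) 1 'e'
  17: (26,3) 0 ''
  18: (3,11) 1 'f'
  19: (11,4) 2 'fg'
  20: (4,6) 2 'fg'
  21: (6,27) 0 ''
  22: (27,1) 2 'ga'
  23: (1,9) 3 'gaf'
  24: (9,12) 1 'g'
  25: (12,5) 1 'g'
  26: (5,0) 1 'g'
  27: (0,8) 4 'ggaf'
  28: (8,7) 2 'gg'

[0, 1, 1, 1, 2, 0, 1, 1, 0, 1, 1, 1, 2, 0, 0, 1, 1, 0, 1, 2, 2, 0, 2, 3, 1, 1, 1, 4, 2]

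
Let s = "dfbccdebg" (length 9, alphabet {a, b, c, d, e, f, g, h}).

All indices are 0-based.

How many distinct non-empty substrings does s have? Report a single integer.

42

rank→(start, suffix):
  0 → (2, 'bccdebg')
  1 → (7, 'bg')
  2 → (3, 'ccdebg')
  3 → (4, 'cdebg')
  4 → (5, 'debg')
  5 → (0, 'dfbccdebg')
  6 → (6, 'ebg')
  7 → (1, 'fbccdebg')
  8 → (8, 'g')

SA = [2, 7, 3, 4, 5, 0, 6, 1, 8]
i: (SA[i-1],SA[i]) lcp shared
  1: (2,7) 1 'b'
  2: (7,3) 0 ''
  3: (3,4) 1 'c'
  4: (4,5) 0 ''
  5: (5,0) 1 'd'
  6: (0,6) 0 ''
  7: (6,1) 0 ''
  8: (1,8) 0 ''

n(n+1)/2 = 9·10/2 = 45
Σ LCP = 0 + 1 + 0 + 1 + 0 + 1 + 0 + 0 + 0 = 3
distinct = 45 − 3 = 42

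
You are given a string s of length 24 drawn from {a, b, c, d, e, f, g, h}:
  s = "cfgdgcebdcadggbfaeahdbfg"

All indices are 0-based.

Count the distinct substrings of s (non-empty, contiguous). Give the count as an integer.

281

rank | idx | suffix
   0 |  10 | adggbfaeahdbfg
   1 |  16 | aeahdbfg
   2 |  18 | ahdbfg
   3 |   7 | bdcadggbfaeahdbfg
   4 |  14 | bfaeahdbfg
   5 |  21 | bfg
   6 |   9 | cadggbfaeahdbfg
   7 |   5 | cebdcadggbfaeahdbfg
   8 |   0 | cfgdgcebdcadggbfaeahdbfg
   9 |  20 | dbfg
  10 |   8 | dcadggbfaeahdbfg
  11 |   3 | dgcebdcadggbfaeahdbfg
  12 |  11 | dggbfaeahdbfg
  13 |  17 | eahdbfg
  14 |   6 | ebdcadggbfaeahdbfg
  15 |  15 | faeahdbfg
  16 |  22 | fg
  17 |   1 | fgdgcebdcadggbfaeahdbfg
  18 |  23 | g
  19 |  13 | gbfaeahdbfg
  20 |   4 | gcebdcadggbfaeahdbfg
  21 |   2 | gdgcebdcadggbfaeahdbfg
  22 |  12 | ggbfaeahdbfg
  23 |  19 | hdbfg

SA = [10, 16, 18, 7, 14, 21, 9, 5, 0, 20, 8, 3, 11, 17, 6, 15, 22, 1, 23, 13, 4, 2, 12, 19]
i: (SA[i-1],SA[i]) lcp shared
  1: (10,16) 1 'a'
  2: (16,18) 1 'a'
  3: (18,7) 0 ''
  4: (7,14) 1 'b'
  5: (14,21) 2 'bf'
  6: (21,9) 0 ''
  7: (9,5) 1 'c'
  8: (5,0) 1 'c'
  9: (0,20) 0 ''
  10: (20,8) 1 'd'
  11: (8,3) 1 'd'
  12: (3,11) 2 'dg'
  13: (11,17) 0 ''
  14: (17,6) 1 'e'
  15: (6,15) 0 ''
  16: (15,22) 1 'f'
  17: (22,1) 2 'fg'
  18: (1,23) 0 ''
  19: (23,13) 1 'g'
  20: (13,4) 1 'g'
  21: (4,2) 1 'g'
  22: (2,12) 1 'g'
  23: (12,19) 0 ''

n(n+1)/2 = 24·25/2 = 300
Σ LCP = 0 + 1 + 1 + 0 + 1 + 2 + 0 + 1 + 1 + 0 + 1 + 1 + 2 + 0 + 1 + 0 + 1 + 2 + 0 + 1 + 1 + 1 + 1 + 0 = 19
distinct = 300 − 19 = 281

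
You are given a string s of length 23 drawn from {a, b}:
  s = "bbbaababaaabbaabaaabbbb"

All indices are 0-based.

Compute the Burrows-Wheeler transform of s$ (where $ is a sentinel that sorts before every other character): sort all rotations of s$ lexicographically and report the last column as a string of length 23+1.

bbbbbaabaaaabaabbababb$a

rank  rotation                  last
    0  $bbbaababaaabbaabaaabbbb  b
    1  aaabbaabaaabbbb$bbbaabab  b
    2  aaabbbb$bbbaababaaabbaab  b
    3  aabaaabbbb$bbbaababaaabb  b
    4  aababaaabbaabaaabbbb$bbb  b
    5  aabbaabaaabbbb$bbbaababa  a
    6  aabbbb$bbbaababaaabbaaba  a
    7  abaaabbaabaaabbbb$bbbaab  b
    8  abaaabbbb$bbbaababaaabba  a
    9  ababaaabbaabaaabbbb$bbba  a
   10  abbaabaaabbbb$bbbaababaa  a
   11  abbbb$bbbaababaaabbaabaa  a
   12  b$bbbaababaaabbaabaaabbb  b
   13  baaabbaabaaabbbb$bbbaaba  a
   14  baaabbbb$bbbaababaaabbaa  a
   15  baabaaabbbb$bbbaababaaab  b
   16  baababaaabbaabaaabbbb$bb  b
   17  babaaabbaabaaabbbb$bbbaa  a
   18  bb$bbbaababaaabbaabaaabb  b
   19  bbaabaaabbbb$bbbaababaaa  a
   20  bbaababaaabbaabaaabbbb$b  b
   21  bbb$bbbaababaaabbaabaaab  b
   22  bbbaababaaabbaabaaabbbb$  $
   23  bbbb$bbbaababaaabbaabaaa  a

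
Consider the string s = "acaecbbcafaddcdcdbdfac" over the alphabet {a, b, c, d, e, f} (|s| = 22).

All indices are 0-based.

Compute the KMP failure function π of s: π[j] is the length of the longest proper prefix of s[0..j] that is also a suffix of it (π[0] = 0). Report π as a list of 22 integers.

[0, 0, 1, 0, 0, 0, 0, 0, 1, 0, 1, 0, 0, 0, 0, 0, 0, 0, 0, 0, 1, 2]

π[0] = 0
j=1 s[j]='c': π[1]=0 (border '')
j=2 s[j]='a': π[2]=1 (border 'a')
j=3 s[j]='e': k: 1→0; π[3]=0 (border '')
j=4 s[j]='c': π[4]=0 (border '')
j=5 s[j]='b': π[5]=0 (border '')
j=6 s[j]='b': π[6]=0 (border '')
j=7 s[j]='c': π[7]=0 (border '')
j=8 s[j]='a': π[8]=1 (border 'a')
j=9 s[j]='f': k: 1→0; π[9]=0 (border '')
j=10 s[j]='a': π[10]=1 (border 'a')
j=11 s[j]='d': k: 1→0; π[11]=0 (border '')
j=12 s[j]='d': π[12]=0 (border '')
j=13 s[j]='c': π[13]=0 (border '')
j=14 s[j]='d': π[14]=0 (border '')
j=15 s[j]='c': π[15]=0 (border '')
j=16 s[j]='d': π[16]=0 (border '')
j=17 s[j]='b': π[17]=0 (border '')
j=18 s[j]='d': π[18]=0 (border '')
j=19 s[j]='f': π[19]=0 (border '')
j=20 s[j]='a': π[20]=1 (border 'a')
j=21 s[j]='c': π[21]=2 (border 'ac')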